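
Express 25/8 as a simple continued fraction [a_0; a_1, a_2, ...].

Run the Euclidean algorithm on 25 and 8; the successive quotients are the partial quotients a_0, a_1, ... (each step inverts the fractional part left over by the previous one):
  25 = 3*8 + 1, so a_0 = 3.
  8 = 8*1 + 0, so a_1 = 8.
The remainder reaches 0 after 2 divisions, so the expansion has 2 partial quotients, read off in order.

[3; 8]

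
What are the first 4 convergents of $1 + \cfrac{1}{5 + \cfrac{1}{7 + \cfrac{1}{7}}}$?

1/1, 6/5, 43/36, 307/257

Using the convergent recurrence p_i = a_i*p_{i-1} + p_{i-2}, q_i = a_i*q_{i-1} + q_{i-2} with p_{-2}=0, p_{-1}=1, q_{-2}=1, q_{-1}=0:
  i=0: a_0=1, p_0 = 1*1 + 0 = 1, q_0 = 1*0 + 1 = 1.
  i=1: a_1=5, p_1 = 5*1 + 1 = 6, q_1 = 5*1 + 0 = 5.
  i=2: a_2=7, p_2 = 7*6 + 1 = 43, q_2 = 7*5 + 1 = 36.
  i=3: a_3=7, p_3 = 7*43 + 6 = 307, q_3 = 7*36 + 5 = 257.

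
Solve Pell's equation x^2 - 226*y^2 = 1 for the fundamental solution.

(x, y) = (451, 30)

First expand sqrt(226) as a continued fraction. With x_i = (sqrt(226) + m_i)/d_i and (m_0, d_0) = (0, 1): a_0 = floor(sqrt(226)) = 15, since 15^2 = 225 <= 226 < 256 = 16^2.
Iterate m_{i+1} = d_i*a_i - m_i, d_{i+1} = (226 - m_{i+1}^2)/d_i, a_{i+1} = floor((a_0 + m_{i+1})/d_{i+1}):
  m_1 = 1*15 - 0 = 15, d_1 = (226 - 15^2)/1 = 1/1 = 1, a_1 = floor((15 + 15)/1) = 30.
  m_2 = 1*30 - 15 = 15, d_2 = (226 - 15^2)/1 = 1/1 = 1: (m_2, d_2) = (m_1, d_1) = (15, 1), so from here the quotient a_1 repeats; the period length is 1.
So sqrt(226) = [15; (30)] with period length k = 1.
k is odd, so (p_{k-1}, q_{k-1}) only solves x^2 - 226y^2 = -1 and the fundamental solution of x^2 - 226y^2 = 1 is (p_{2k-1}, q_{2k-1}) = (p_1, q_1); compute convergents through index 1, running through the period twice.
Convergents (p_i = a_i*p_{i-1} + p_{i-2}, q_i = a_i*q_{i-1} + q_{i-2} with p_{-2}=0, p_{-1}=1, q_{-2}=1, q_{-1}=0):
  i=0: a_0=15, p_0 = 15*1 + 0 = 15, q_0 = 15*0 + 1 = 1.
  i=1: a_1=30, p_1 = 30*15 + 1 = 451, q_1 = 30*1 + 0 = 30.
Indeed p_0^2 - 226*q_0^2 = 225 - 226 = -1, not +1.
Check: 451^2 - 226*30^2 = 203401 - 203400 = 1, so (x, y) = (451, 30) solves the equation, and by the theorem it is the least positive solution.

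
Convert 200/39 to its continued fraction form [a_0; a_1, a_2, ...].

[5; 7, 1, 4]

Run the Euclidean algorithm on 200 and 39; the successive quotients are the partial quotients a_0, a_1, ... (each step inverts the fractional part left over by the previous one):
  200 = 5*39 + 5, so a_0 = 5.
  39 = 7*5 + 4, so a_1 = 7.
  5 = 1*4 + 1, so a_2 = 1.
  4 = 4*1 + 0, so a_3 = 4.
The remainder reaches 0 after 4 divisions, so the expansion has 4 partial quotients, read off in order.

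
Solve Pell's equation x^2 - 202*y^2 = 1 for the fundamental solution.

(x, y) = (19731763, 1388322)

First expand sqrt(202) as a continued fraction. With x_i = (sqrt(202) + m_i)/d_i and (m_0, d_0) = (0, 1): a_0 = floor(sqrt(202)) = 14, since 14^2 = 196 <= 202 < 225 = 15^2.
Iterate m_{i+1} = d_i*a_i - m_i, d_{i+1} = (202 - m_{i+1}^2)/d_i, a_{i+1} = floor((a_0 + m_{i+1})/d_{i+1}):
  m_1 = 1*14 - 0 = 14, d_1 = (202 - 14^2)/1 = 6/1 = 6, a_1 = floor((14 + 14)/6) = 4.
  m_2 = 6*4 - 14 = 10, d_2 = (202 - 10^2)/6 = 102/6 = 17, a_2 = floor((14 + 10)/17) = 1.
  m_3 = 17*1 - 10 = 7, d_3 = (202 - 7^2)/17 = 153/17 = 9, a_3 = floor((14 + 7)/9) = 2.
  m_4 = 9*2 - 7 = 11, d_4 = (202 - 11^2)/9 = 81/9 = 9, a_4 = floor((14 + 11)/9) = 2.
  m_5 = 9*2 - 11 = 7, d_5 = (202 - 7^2)/9 = 153/9 = 17, a_5 = floor((14 + 7)/17) = 1.
  m_6 = 17*1 - 7 = 10, d_6 = (202 - 10^2)/17 = 102/17 = 6, a_6 = floor((14 + 10)/6) = 4.
  m_7 = 6*4 - 10 = 14, d_7 = (202 - 14^2)/6 = 6/6 = 1, a_7 = floor((14 + 14)/1) = 28.
  m_8 = 1*28 - 14 = 14, d_8 = (202 - 14^2)/1 = 6/1 = 6: (m_8, d_8) = (m_1, d_1) = (14, 6), so from here the quotients repeat a_1, ..., a_7; the period length is 7.
So sqrt(202) = [14; (4, 1, 2, 2, 1, 4, 28)] with period length k = 7.
k is odd, so (p_{k-1}, q_{k-1}) only solves x^2 - 202y^2 = -1 and the fundamental solution of x^2 - 202y^2 = 1 is (p_{2k-1}, q_{2k-1}) = (p_13, q_13); compute convergents through index 13, running through the period twice.
Convergents (p_i = a_i*p_{i-1} + p_{i-2}, q_i = a_i*q_{i-1} + q_{i-2} with p_{-2}=0, p_{-1}=1, q_{-2}=1, q_{-1}=0):
  i=0: a_0=14, p_0 = 14*1 + 0 = 14, q_0 = 14*0 + 1 = 1.
  i=1: a_1=4, p_1 = 4*14 + 1 = 57, q_1 = 4*1 + 0 = 4.
  i=2: a_2=1, p_2 = 1*57 + 14 = 71, q_2 = 1*4 + 1 = 5.
  i=3: a_3=2, p_3 = 2*71 + 57 = 199, q_3 = 2*5 + 4 = 14.
  i=4: a_4=2, p_4 = 2*199 + 71 = 469, q_4 = 2*14 + 5 = 33.
  i=5: a_5=1, p_5 = 1*469 + 199 = 668, q_5 = 1*33 + 14 = 47.
  i=6: a_6=4, p_6 = 4*668 + 469 = 3141, q_6 = 4*47 + 33 = 221.
  i=7: a_7=28, p_7 = 28*3141 + 668 = 88616, q_7 = 28*221 + 47 = 6235.
  i=8: a_8=4, p_8 = 4*88616 + 3141 = 357605, q_8 = 4*6235 + 221 = 25161.
  i=9: a_9=1, p_9 = 1*357605 + 88616 = 446221, q_9 = 1*25161 + 6235 = 31396.
  i=10: a_10=2, p_10 = 2*446221 + 357605 = 1250047, q_10 = 2*31396 + 25161 = 87953.
  i=11: a_11=2, p_11 = 2*1250047 + 446221 = 2946315, q_11 = 2*87953 + 31396 = 207302.
  i=12: a_12=1, p_12 = 1*2946315 + 1250047 = 4196362, q_12 = 1*207302 + 87953 = 295255.
  i=13: a_13=4, p_13 = 4*4196362 + 2946315 = 19731763, q_13 = 4*295255 + 207302 = 1388322.
Indeed p_6^2 - 202*q_6^2 = 9865881 - 9865882 = -1, not +1.
Check: 19731763^2 - 202*1388322^2 = 389342471088169 - 389342471088168 = 1, so (x, y) = (19731763, 1388322) solves the equation, and by the theorem it is the least positive solution.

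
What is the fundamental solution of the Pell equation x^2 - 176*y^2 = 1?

(x, y) = (199, 15)

First expand sqrt(176) as a continued fraction. With x_i = (sqrt(176) + m_i)/d_i and (m_0, d_0) = (0, 1): a_0 = floor(sqrt(176)) = 13, since 13^2 = 169 <= 176 < 196 = 14^2.
Iterate m_{i+1} = d_i*a_i - m_i, d_{i+1} = (176 - m_{i+1}^2)/d_i, a_{i+1} = floor((a_0 + m_{i+1})/d_{i+1}):
  m_1 = 1*13 - 0 = 13, d_1 = (176 - 13^2)/1 = 7/1 = 7, a_1 = floor((13 + 13)/7) = 3.
  m_2 = 7*3 - 13 = 8, d_2 = (176 - 8^2)/7 = 112/7 = 16, a_2 = floor((13 + 8)/16) = 1.
  m_3 = 16*1 - 8 = 8, d_3 = (176 - 8^2)/16 = 112/16 = 7, a_3 = floor((13 + 8)/7) = 3.
  m_4 = 7*3 - 8 = 13, d_4 = (176 - 13^2)/7 = 7/7 = 1, a_4 = floor((13 + 13)/1) = 26.
  m_5 = 1*26 - 13 = 13, d_5 = (176 - 13^2)/1 = 7/1 = 7: (m_5, d_5) = (m_1, d_1) = (13, 7), so from here the quotients repeat a_1, ..., a_4; the period length is 4.
So sqrt(176) = [13; (3, 1, 3, 26)] with period length k = 4.
k is even, so the fundamental solution of x^2 - 176y^2 = 1 is (p_{k-1}, q_{k-1}) = (p_3, q_3); compute convergents through index 3.
Convergents (p_i = a_i*p_{i-1} + p_{i-2}, q_i = a_i*q_{i-1} + q_{i-2} with p_{-2}=0, p_{-1}=1, q_{-2}=1, q_{-1}=0):
  i=0: a_0=13, p_0 = 13*1 + 0 = 13, q_0 = 13*0 + 1 = 1.
  i=1: a_1=3, p_1 = 3*13 + 1 = 40, q_1 = 3*1 + 0 = 3.
  i=2: a_2=1, p_2 = 1*40 + 13 = 53, q_2 = 1*3 + 1 = 4.
  i=3: a_3=3, p_3 = 3*53 + 40 = 199, q_3 = 3*4 + 3 = 15.
Check: 199^2 - 176*15^2 = 39601 - 39600 = 1, so (x, y) = (199, 15) solves the equation, and by the theorem it is the least positive solution.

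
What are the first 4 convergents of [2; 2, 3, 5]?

2/1, 5/2, 17/7, 90/37

Using the convergent recurrence p_i = a_i*p_{i-1} + p_{i-2}, q_i = a_i*q_{i-1} + q_{i-2} with p_{-2}=0, p_{-1}=1, q_{-2}=1, q_{-1}=0:
  i=0: a_0=2, p_0 = 2*1 + 0 = 2, q_0 = 2*0 + 1 = 1.
  i=1: a_1=2, p_1 = 2*2 + 1 = 5, q_1 = 2*1 + 0 = 2.
  i=2: a_2=3, p_2 = 3*5 + 2 = 17, q_2 = 3*2 + 1 = 7.
  i=3: a_3=5, p_3 = 5*17 + 5 = 90, q_3 = 5*7 + 2 = 37.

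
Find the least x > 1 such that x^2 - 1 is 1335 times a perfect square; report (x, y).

(x, y) = (45124, 1235)

First expand sqrt(1335) as a continued fraction. With x_i = (sqrt(1335) + m_i)/d_i and (m_0, d_0) = (0, 1): a_0 = floor(sqrt(1335)) = 36, since 36^2 = 1296 <= 1335 < 1369 = 37^2.
Iterate m_{i+1} = d_i*a_i - m_i, d_{i+1} = (1335 - m_{i+1}^2)/d_i, a_{i+1} = floor((a_0 + m_{i+1})/d_{i+1}):
  m_1 = 1*36 - 0 = 36, d_1 = (1335 - 36^2)/1 = 39/1 = 39, a_1 = floor((36 + 36)/39) = 1.
  m_2 = 39*1 - 36 = 3, d_2 = (1335 - 3^2)/39 = 1326/39 = 34, a_2 = floor((36 + 3)/34) = 1.
  m_3 = 34*1 - 3 = 31, d_3 = (1335 - 31^2)/34 = 374/34 = 11, a_3 = floor((36 + 31)/11) = 6.
  m_4 = 11*6 - 31 = 35, d_4 = (1335 - 35^2)/11 = 110/11 = 10, a_4 = floor((36 + 35)/10) = 7.
  m_5 = 10*7 - 35 = 35, d_5 = (1335 - 35^2)/10 = 110/10 = 11, a_5 = floor((36 + 35)/11) = 6.
  m_6 = 11*6 - 35 = 31, d_6 = (1335 - 31^2)/11 = 374/11 = 34, a_6 = floor((36 + 31)/34) = 1.
  m_7 = 34*1 - 31 = 3, d_7 = (1335 - 3^2)/34 = 1326/34 = 39, a_7 = floor((36 + 3)/39) = 1.
  m_8 = 39*1 - 3 = 36, d_8 = (1335 - 36^2)/39 = 39/39 = 1, a_8 = floor((36 + 36)/1) = 72.
  m_9 = 1*72 - 36 = 36, d_9 = (1335 - 36^2)/1 = 39/1 = 39: (m_9, d_9) = (m_1, d_1) = (36, 39), so from here the quotients repeat a_1, ..., a_8; the period length is 8.
So sqrt(1335) = [36; (1, 1, 6, 7, 6, 1, 1, 72)] with period length k = 8.
k is even, so the fundamental solution of x^2 - 1335y^2 = 1 is (p_{k-1}, q_{k-1}) = (p_7, q_7); compute convergents through index 7.
Convergents (p_i = a_i*p_{i-1} + p_{i-2}, q_i = a_i*q_{i-1} + q_{i-2} with p_{-2}=0, p_{-1}=1, q_{-2}=1, q_{-1}=0):
  i=0: a_0=36, p_0 = 36*1 + 0 = 36, q_0 = 36*0 + 1 = 1.
  i=1: a_1=1, p_1 = 1*36 + 1 = 37, q_1 = 1*1 + 0 = 1.
  i=2: a_2=1, p_2 = 1*37 + 36 = 73, q_2 = 1*1 + 1 = 2.
  i=3: a_3=6, p_3 = 6*73 + 37 = 475, q_3 = 6*2 + 1 = 13.
  i=4: a_4=7, p_4 = 7*475 + 73 = 3398, q_4 = 7*13 + 2 = 93.
  i=5: a_5=6, p_5 = 6*3398 + 475 = 20863, q_5 = 6*93 + 13 = 571.
  i=6: a_6=1, p_6 = 1*20863 + 3398 = 24261, q_6 = 1*571 + 93 = 664.
  i=7: a_7=1, p_7 = 1*24261 + 20863 = 45124, q_7 = 1*664 + 571 = 1235.
Check: 45124^2 - 1335*1235^2 = 2036175376 - 2036175375 = 1, so (x, y) = (45124, 1235) solves the equation, and by the theorem it is the least positive solution.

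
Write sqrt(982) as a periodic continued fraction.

[31; (2, 1, 30, 1, 2, 62)]

Write x_i = (sqrt(982) + m_i)/d_i with (m_0, d_0) = (0, 1). a_0 = floor(sqrt(982)) = 31, since 31^2 = 961 <= 982 < 1024 = 32^2.
Iterate m_{i+1} = d_i*a_i - m_i, d_{i+1} = (982 - m_{i+1}^2)/d_i, a_{i+1} = floor((a_0 + m_{i+1})/d_{i+1}):
  m_1 = 1*31 - 0 = 31, d_1 = (982 - 31^2)/1 = 21/1 = 21, a_1 = floor((31 + 31)/21) = 2.
  m_2 = 21*2 - 31 = 11, d_2 = (982 - 11^2)/21 = 861/21 = 41, a_2 = floor((31 + 11)/41) = 1.
  m_3 = 41*1 - 11 = 30, d_3 = (982 - 30^2)/41 = 82/41 = 2, a_3 = floor((31 + 30)/2) = 30.
  m_4 = 2*30 - 30 = 30, d_4 = (982 - 30^2)/2 = 82/2 = 41, a_4 = floor((31 + 30)/41) = 1.
  m_5 = 41*1 - 30 = 11, d_5 = (982 - 11^2)/41 = 861/41 = 21, a_5 = floor((31 + 11)/21) = 2.
  m_6 = 21*2 - 11 = 31, d_6 = (982 - 31^2)/21 = 21/21 = 1, a_6 = floor((31 + 31)/1) = 62.
  m_7 = 1*62 - 31 = 31, d_7 = (982 - 31^2)/1 = 21/1 = 21: (m_7, d_7) = (m_1, d_1) = (31, 21), so from here the quotients repeat a_1, ..., a_6; the period length is 6.
Hence the expansion of sqrt(982) is a_0 = 31 followed by the repeating block 2, 1, 30, 1, 2, 62 (period 6).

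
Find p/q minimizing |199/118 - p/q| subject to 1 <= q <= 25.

27/16

Expand x = 199/118 as a continued fraction with the Euclidean algorithm:
  199 = 1*118 + 81, so a_0 = 1.
  118 = 1*81 + 37, so a_1 = 1.
  81 = 2*37 + 7, so a_2 = 2.
  37 = 5*7 + 2, so a_3 = 5.
  7 = 3*2 + 1, so a_4 = 3.
  2 = 2*1 + 0, so a_5 = 2.
so x = [1; 1, 2, 5, 3, 2].
Convergents (p_i = a_i*p_{i-1} + p_{i-2}, q_i = a_i*q_{i-1} + q_{i-2} with p_{-2}=0, p_{-1}=1, q_{-2}=1, q_{-1}=0), until the denominator exceeds 25:
  i=0: a_0=1, p_0 = 1*1 + 0 = 1, q_0 = 1*0 + 1 = 1.
  i=1: a_1=1, p_1 = 1*1 + 1 = 2, q_1 = 1*1 + 0 = 1.
  i=2: a_2=2, p_2 = 2*2 + 1 = 5, q_2 = 2*1 + 1 = 3.
  i=3: a_3=5, p_3 = 5*5 + 2 = 27, q_3 = 5*3 + 1 = 16.
  i=4: a_4=3, p_4 = 3*27 + 5 = 86, q_4 = 3*16 + 3 = 51.
q_4 = 51 > 25, so the last convergent with denominator <= 25 is p_3/q_3 = 27/16.
The closest fraction with denominator <= 25 is either p_3/q_3 or the intermediate fraction (k*p_3 + p_2)/(k*q_3 + q_2) with the largest k >= 1 whose denominator stays <= 25; these approach x as k grows, and every other convergent or intermediate fraction in range is farther away.
Largest k: floor((25 - q_2)/q_3) = floor((25 - 3)/16) = 1.
That gives (1*27 + 5)/(1*16 + 3) = 32/19.
Compare the errors: |x - 27/16| = |199*16 - 27*118|/(118*16) = 2/1888, and |x - 32/19| = |199*19 - 32*118|/(118*19) = 5/2242.
Cross-multiplying, 2*2242 = 4484 < 9440 = 5*1888, so 2/1888 is smaller: the convergent 27/16 is closer to x than 32/19.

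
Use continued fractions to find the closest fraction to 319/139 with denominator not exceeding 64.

140/61

Expand x = 319/139 as a continued fraction with the Euclidean algorithm:
  319 = 2*139 + 41, so a_0 = 2.
  139 = 3*41 + 16, so a_1 = 3.
  41 = 2*16 + 9, so a_2 = 2.
  16 = 1*9 + 7, so a_3 = 1.
  9 = 1*7 + 2, so a_4 = 1.
  7 = 3*2 + 1, so a_5 = 3.
  2 = 2*1 + 0, so a_6 = 2.
so x = [2; 3, 2, 1, 1, 3, 2].
Convergents (p_i = a_i*p_{i-1} + p_{i-2}, q_i = a_i*q_{i-1} + q_{i-2} with p_{-2}=0, p_{-1}=1, q_{-2}=1, q_{-1}=0), until the denominator exceeds 64:
  i=0: a_0=2, p_0 = 2*1 + 0 = 2, q_0 = 2*0 + 1 = 1.
  i=1: a_1=3, p_1 = 3*2 + 1 = 7, q_1 = 3*1 + 0 = 3.
  i=2: a_2=2, p_2 = 2*7 + 2 = 16, q_2 = 2*3 + 1 = 7.
  i=3: a_3=1, p_3 = 1*16 + 7 = 23, q_3 = 1*7 + 3 = 10.
  i=4: a_4=1, p_4 = 1*23 + 16 = 39, q_4 = 1*10 + 7 = 17.
  i=5: a_5=3, p_5 = 3*39 + 23 = 140, q_5 = 3*17 + 10 = 61.
  i=6: a_6=2, p_6 = 2*140 + 39 = 319, q_6 = 2*61 + 17 = 139.
q_6 = 139 > 64, so the last convergent with denominator <= 64 is p_5/q_5 = 140/61.
The closest fraction with denominator <= 64 is either p_5/q_5 or the intermediate fraction (k*p_5 + p_4)/(k*q_5 + q_4) with the largest k >= 1 whose denominator stays <= 64; these approach x as k grows, and every other convergent or intermediate fraction in range is farther away.
Largest k: floor((64 - q_4)/q_5) = floor((64 - 17)/61) = 0.
Since k = 0, no intermediate fraction beyond p_5/q_5 has denominator <= 64, so the convergent 140/61 is the closest (its error is |319*61 - 140*139|/(139*61) = 1/8479).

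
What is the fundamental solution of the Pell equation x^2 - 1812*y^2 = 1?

(x, y) = (1653751, 38850)

First expand sqrt(1812) as a continued fraction. With x_i = (sqrt(1812) + m_i)/d_i and (m_0, d_0) = (0, 1): a_0 = floor(sqrt(1812)) = 42, since 42^2 = 1764 <= 1812 < 1849 = 43^2.
Iterate m_{i+1} = d_i*a_i - m_i, d_{i+1} = (1812 - m_{i+1}^2)/d_i, a_{i+1} = floor((a_0 + m_{i+1})/d_{i+1}):
  m_1 = 1*42 - 0 = 42, d_1 = (1812 - 42^2)/1 = 48/1 = 48, a_1 = floor((42 + 42)/48) = 1.
  m_2 = 48*1 - 42 = 6, d_2 = (1812 - 6^2)/48 = 1776/48 = 37, a_2 = floor((42 + 6)/37) = 1.
  m_3 = 37*1 - 6 = 31, d_3 = (1812 - 31^2)/37 = 851/37 = 23, a_3 = floor((42 + 31)/23) = 3.
  m_4 = 23*3 - 31 = 38, d_4 = (1812 - 38^2)/23 = 368/23 = 16, a_4 = floor((42 + 38)/16) = 5.
  m_5 = 16*5 - 38 = 42, d_5 = (1812 - 42^2)/16 = 48/16 = 3, a_5 = floor((42 + 42)/3) = 28.
  m_6 = 3*28 - 42 = 42, d_6 = (1812 - 42^2)/3 = 48/3 = 16, a_6 = floor((42 + 42)/16) = 5.
  m_7 = 16*5 - 42 = 38, d_7 = (1812 - 38^2)/16 = 368/16 = 23, a_7 = floor((42 + 38)/23) = 3.
  m_8 = 23*3 - 38 = 31, d_8 = (1812 - 31^2)/23 = 851/23 = 37, a_8 = floor((42 + 31)/37) = 1.
  m_9 = 37*1 - 31 = 6, d_9 = (1812 - 6^2)/37 = 1776/37 = 48, a_9 = floor((42 + 6)/48) = 1.
  m_10 = 48*1 - 6 = 42, d_10 = (1812 - 42^2)/48 = 48/48 = 1, a_10 = floor((42 + 42)/1) = 84.
  m_11 = 1*84 - 42 = 42, d_11 = (1812 - 42^2)/1 = 48/1 = 48: (m_11, d_11) = (m_1, d_1) = (42, 48), so from here the quotients repeat a_1, ..., a_10; the period length is 10.
So sqrt(1812) = [42; (1, 1, 3, 5, 28, 5, 3, 1, 1, 84)] with period length k = 10.
k is even, so the fundamental solution of x^2 - 1812y^2 = 1 is (p_{k-1}, q_{k-1}) = (p_9, q_9); compute convergents through index 9.
Convergents (p_i = a_i*p_{i-1} + p_{i-2}, q_i = a_i*q_{i-1} + q_{i-2} with p_{-2}=0, p_{-1}=1, q_{-2}=1, q_{-1}=0):
  i=0: a_0=42, p_0 = 42*1 + 0 = 42, q_0 = 42*0 + 1 = 1.
  i=1: a_1=1, p_1 = 1*42 + 1 = 43, q_1 = 1*1 + 0 = 1.
  i=2: a_2=1, p_2 = 1*43 + 42 = 85, q_2 = 1*1 + 1 = 2.
  i=3: a_3=3, p_3 = 3*85 + 43 = 298, q_3 = 3*2 + 1 = 7.
  i=4: a_4=5, p_4 = 5*298 + 85 = 1575, q_4 = 5*7 + 2 = 37.
  i=5: a_5=28, p_5 = 28*1575 + 298 = 44398, q_5 = 28*37 + 7 = 1043.
  i=6: a_6=5, p_6 = 5*44398 + 1575 = 223565, q_6 = 5*1043 + 37 = 5252.
  i=7: a_7=3, p_7 = 3*223565 + 44398 = 715093, q_7 = 3*5252 + 1043 = 16799.
  i=8: a_8=1, p_8 = 1*715093 + 223565 = 938658, q_8 = 1*16799 + 5252 = 22051.
  i=9: a_9=1, p_9 = 1*938658 + 715093 = 1653751, q_9 = 1*22051 + 16799 = 38850.
Check: 1653751^2 - 1812*38850^2 = 2734892370001 - 2734892370000 = 1, so (x, y) = (1653751, 38850) solves the equation, and by the theorem it is the least positive solution.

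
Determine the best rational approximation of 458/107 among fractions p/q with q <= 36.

107/25

Expand x = 458/107 as a continued fraction with the Euclidean algorithm:
  458 = 4*107 + 30, so a_0 = 4.
  107 = 3*30 + 17, so a_1 = 3.
  30 = 1*17 + 13, so a_2 = 1.
  17 = 1*13 + 4, so a_3 = 1.
  13 = 3*4 + 1, so a_4 = 3.
  4 = 4*1 + 0, so a_5 = 4.
so x = [4; 3, 1, 1, 3, 4].
Convergents (p_i = a_i*p_{i-1} + p_{i-2}, q_i = a_i*q_{i-1} + q_{i-2} with p_{-2}=0, p_{-1}=1, q_{-2}=1, q_{-1}=0), until the denominator exceeds 36:
  i=0: a_0=4, p_0 = 4*1 + 0 = 4, q_0 = 4*0 + 1 = 1.
  i=1: a_1=3, p_1 = 3*4 + 1 = 13, q_1 = 3*1 + 0 = 3.
  i=2: a_2=1, p_2 = 1*13 + 4 = 17, q_2 = 1*3 + 1 = 4.
  i=3: a_3=1, p_3 = 1*17 + 13 = 30, q_3 = 1*4 + 3 = 7.
  i=4: a_4=3, p_4 = 3*30 + 17 = 107, q_4 = 3*7 + 4 = 25.
  i=5: a_5=4, p_5 = 4*107 + 30 = 458, q_5 = 4*25 + 7 = 107.
q_5 = 107 > 36, so the last convergent with denominator <= 36 is p_4/q_4 = 107/25.
The closest fraction with denominator <= 36 is either p_4/q_4 or the intermediate fraction (k*p_4 + p_3)/(k*q_4 + q_3) with the largest k >= 1 whose denominator stays <= 36; these approach x as k grows, and every other convergent or intermediate fraction in range is farther away.
Largest k: floor((36 - q_3)/q_4) = floor((36 - 7)/25) = 1.
That gives (1*107 + 30)/(1*25 + 7) = 137/32.
Compare the errors: |x - 107/25| = |458*25 - 107*107|/(107*25) = 1/2675, and |x - 137/32| = |458*32 - 137*107|/(107*32) = 3/3424.
Cross-multiplying, 1*3424 = 3424 < 8025 = 3*2675, so 1/2675 is smaller: the convergent 107/25 is closer to x than 137/32.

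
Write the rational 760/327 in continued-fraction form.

[2; 3, 11, 1, 3, 2]

Run the Euclidean algorithm on 760 and 327; the successive quotients are the partial quotients a_0, a_1, ... (each step inverts the fractional part left over by the previous one):
  760 = 2*327 + 106, so a_0 = 2.
  327 = 3*106 + 9, so a_1 = 3.
  106 = 11*9 + 7, so a_2 = 11.
  9 = 1*7 + 2, so a_3 = 1.
  7 = 3*2 + 1, so a_4 = 3.
  2 = 2*1 + 0, so a_5 = 2.
The remainder reaches 0 after 6 divisions, so the expansion has 6 partial quotients, read off in order.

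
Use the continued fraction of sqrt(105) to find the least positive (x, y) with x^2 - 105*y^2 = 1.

First expand sqrt(105) as a continued fraction. With x_i = (sqrt(105) + m_i)/d_i and (m_0, d_0) = (0, 1): a_0 = floor(sqrt(105)) = 10, since 10^2 = 100 <= 105 < 121 = 11^2.
Iterate m_{i+1} = d_i*a_i - m_i, d_{i+1} = (105 - m_{i+1}^2)/d_i, a_{i+1} = floor((a_0 + m_{i+1})/d_{i+1}):
  m_1 = 1*10 - 0 = 10, d_1 = (105 - 10^2)/1 = 5/1 = 5, a_1 = floor((10 + 10)/5) = 4.
  m_2 = 5*4 - 10 = 10, d_2 = (105 - 10^2)/5 = 5/5 = 1, a_2 = floor((10 + 10)/1) = 20.
  m_3 = 1*20 - 10 = 10, d_3 = (105 - 10^2)/1 = 5/1 = 5: (m_3, d_3) = (m_1, d_1) = (10, 5), so from here the quotients repeat a_1, a_2; the period length is 2.
So sqrt(105) = [10; (4, 20)] with period length k = 2.
k is even, so the fundamental solution of x^2 - 105y^2 = 1 is (p_{k-1}, q_{k-1}) = (p_1, q_1); compute convergents through index 1.
Convergents (p_i = a_i*p_{i-1} + p_{i-2}, q_i = a_i*q_{i-1} + q_{i-2} with p_{-2}=0, p_{-1}=1, q_{-2}=1, q_{-1}=0):
  i=0: a_0=10, p_0 = 10*1 + 0 = 10, q_0 = 10*0 + 1 = 1.
  i=1: a_1=4, p_1 = 4*10 + 1 = 41, q_1 = 4*1 + 0 = 4.
Check: 41^2 - 105*4^2 = 1681 - 1680 = 1, so (x, y) = (41, 4) solves the equation, and by the theorem it is the least positive solution.

(x, y) = (41, 4)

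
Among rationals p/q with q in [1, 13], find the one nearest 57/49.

7/6

Expand x = 57/49 as a continued fraction with the Euclidean algorithm:
  57 = 1*49 + 8, so a_0 = 1.
  49 = 6*8 + 1, so a_1 = 6.
  8 = 8*1 + 0, so a_2 = 8.
so x = [1; 6, 8].
Convergents (p_i = a_i*p_{i-1} + p_{i-2}, q_i = a_i*q_{i-1} + q_{i-2} with p_{-2}=0, p_{-1}=1, q_{-2}=1, q_{-1}=0), until the denominator exceeds 13:
  i=0: a_0=1, p_0 = 1*1 + 0 = 1, q_0 = 1*0 + 1 = 1.
  i=1: a_1=6, p_1 = 6*1 + 1 = 7, q_1 = 6*1 + 0 = 6.
  i=2: a_2=8, p_2 = 8*7 + 1 = 57, q_2 = 8*6 + 1 = 49.
q_2 = 49 > 13, so the last convergent with denominator <= 13 is p_1/q_1 = 7/6.
The closest fraction with denominator <= 13 is either p_1/q_1 or the intermediate fraction (k*p_1 + p_0)/(k*q_1 + q_0) with the largest k >= 1 whose denominator stays <= 13; these approach x as k grows, and every other convergent or intermediate fraction in range is farther away.
Largest k: floor((13 - q_0)/q_1) = floor((13 - 1)/6) = 2.
That gives (2*7 + 1)/(2*6 + 1) = 15/13.
Compare the errors: |x - 7/6| = |57*6 - 7*49|/(49*6) = 1/294, and |x - 15/13| = |57*13 - 15*49|/(49*13) = 6/637.
Cross-multiplying, 1*637 = 637 < 1764 = 6*294, so 1/294 is smaller: the convergent 7/6 is closer to x than 15/13.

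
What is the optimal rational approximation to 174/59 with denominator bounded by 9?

Expand x = 174/59 as a continued fraction with the Euclidean algorithm:
  174 = 2*59 + 56, so a_0 = 2.
  59 = 1*56 + 3, so a_1 = 1.
  56 = 18*3 + 2, so a_2 = 18.
  3 = 1*2 + 1, so a_3 = 1.
  2 = 2*1 + 0, so a_4 = 2.
so x = [2; 1, 18, 1, 2].
Convergents (p_i = a_i*p_{i-1} + p_{i-2}, q_i = a_i*q_{i-1} + q_{i-2} with p_{-2}=0, p_{-1}=1, q_{-2}=1, q_{-1}=0), until the denominator exceeds 9:
  i=0: a_0=2, p_0 = 2*1 + 0 = 2, q_0 = 2*0 + 1 = 1.
  i=1: a_1=1, p_1 = 1*2 + 1 = 3, q_1 = 1*1 + 0 = 1.
  i=2: a_2=18, p_2 = 18*3 + 2 = 56, q_2 = 18*1 + 1 = 19.
q_2 = 19 > 9, so the last convergent with denominator <= 9 is p_1/q_1 = 3/1.
The closest fraction with denominator <= 9 is either p_1/q_1 or the intermediate fraction (k*p_1 + p_0)/(k*q_1 + q_0) with the largest k >= 1 whose denominator stays <= 9; these approach x as k grows, and every other convergent or intermediate fraction in range is farther away.
Largest k: floor((9 - q_0)/q_1) = floor((9 - 1)/1) = 8.
That gives (8*3 + 2)/(8*1 + 1) = 26/9.
Compare the errors: |x - 3/1| = |174*1 - 3*59|/(59*1) = 3/59, and |x - 26/9| = |174*9 - 26*59|/(59*9) = 32/531.
Cross-multiplying, 3*531 = 1593 < 1888 = 32*59, so 3/59 is smaller: the convergent 3/1 is closer to x than 26/9.

3/1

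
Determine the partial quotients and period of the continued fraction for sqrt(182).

[13; (2, 26)]

Write x_i = (sqrt(182) + m_i)/d_i with (m_0, d_0) = (0, 1). a_0 = floor(sqrt(182)) = 13, since 13^2 = 169 <= 182 < 196 = 14^2.
Iterate m_{i+1} = d_i*a_i - m_i, d_{i+1} = (182 - m_{i+1}^2)/d_i, a_{i+1} = floor((a_0 + m_{i+1})/d_{i+1}):
  m_1 = 1*13 - 0 = 13, d_1 = (182 - 13^2)/1 = 13/1 = 13, a_1 = floor((13 + 13)/13) = 2.
  m_2 = 13*2 - 13 = 13, d_2 = (182 - 13^2)/13 = 13/13 = 1, a_2 = floor((13 + 13)/1) = 26.
  m_3 = 1*26 - 13 = 13, d_3 = (182 - 13^2)/1 = 13/1 = 13: (m_3, d_3) = (m_1, d_1) = (13, 13), so from here the quotients repeat a_1, a_2; the period length is 2.
Hence the expansion of sqrt(182) is a_0 = 13 followed by the repeating block 2, 26 (period 2).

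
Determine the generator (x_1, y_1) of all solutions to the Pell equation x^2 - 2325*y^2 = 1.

(x, y) = (12151, 252)

First expand sqrt(2325) as a continued fraction. With x_i = (sqrt(2325) + m_i)/d_i and (m_0, d_0) = (0, 1): a_0 = floor(sqrt(2325)) = 48, since 48^2 = 2304 <= 2325 < 2401 = 49^2.
Iterate m_{i+1} = d_i*a_i - m_i, d_{i+1} = (2325 - m_{i+1}^2)/d_i, a_{i+1} = floor((a_0 + m_{i+1})/d_{i+1}):
  m_1 = 1*48 - 0 = 48, d_1 = (2325 - 48^2)/1 = 21/1 = 21, a_1 = floor((48 + 48)/21) = 4.
  m_2 = 21*4 - 48 = 36, d_2 = (2325 - 36^2)/21 = 1029/21 = 49, a_2 = floor((48 + 36)/49) = 1.
  m_3 = 49*1 - 36 = 13, d_3 = (2325 - 13^2)/49 = 2156/49 = 44, a_3 = floor((48 + 13)/44) = 1.
  m_4 = 44*1 - 13 = 31, d_4 = (2325 - 31^2)/44 = 1364/44 = 31, a_4 = floor((48 + 31)/31) = 2.
  m_5 = 31*2 - 31 = 31, d_5 = (2325 - 31^2)/31 = 1364/31 = 44, a_5 = floor((48 + 31)/44) = 1.
  m_6 = 44*1 - 31 = 13, d_6 = (2325 - 13^2)/44 = 2156/44 = 49, a_6 = floor((48 + 13)/49) = 1.
  m_7 = 49*1 - 13 = 36, d_7 = (2325 - 36^2)/49 = 1029/49 = 21, a_7 = floor((48 + 36)/21) = 4.
  m_8 = 21*4 - 36 = 48, d_8 = (2325 - 48^2)/21 = 21/21 = 1, a_8 = floor((48 + 48)/1) = 96.
  m_9 = 1*96 - 48 = 48, d_9 = (2325 - 48^2)/1 = 21/1 = 21: (m_9, d_9) = (m_1, d_1) = (48, 21), so from here the quotients repeat a_1, ..., a_8; the period length is 8.
So sqrt(2325) = [48; (4, 1, 1, 2, 1, 1, 4, 96)] with period length k = 8.
k is even, so the fundamental solution of x^2 - 2325y^2 = 1 is (p_{k-1}, q_{k-1}) = (p_7, q_7); compute convergents through index 7.
Convergents (p_i = a_i*p_{i-1} + p_{i-2}, q_i = a_i*q_{i-1} + q_{i-2} with p_{-2}=0, p_{-1}=1, q_{-2}=1, q_{-1}=0):
  i=0: a_0=48, p_0 = 48*1 + 0 = 48, q_0 = 48*0 + 1 = 1.
  i=1: a_1=4, p_1 = 4*48 + 1 = 193, q_1 = 4*1 + 0 = 4.
  i=2: a_2=1, p_2 = 1*193 + 48 = 241, q_2 = 1*4 + 1 = 5.
  i=3: a_3=1, p_3 = 1*241 + 193 = 434, q_3 = 1*5 + 4 = 9.
  i=4: a_4=2, p_4 = 2*434 + 241 = 1109, q_4 = 2*9 + 5 = 23.
  i=5: a_5=1, p_5 = 1*1109 + 434 = 1543, q_5 = 1*23 + 9 = 32.
  i=6: a_6=1, p_6 = 1*1543 + 1109 = 2652, q_6 = 1*32 + 23 = 55.
  i=7: a_7=4, p_7 = 4*2652 + 1543 = 12151, q_7 = 4*55 + 32 = 252.
Check: 12151^2 - 2325*252^2 = 147646801 - 147646800 = 1, so (x, y) = (12151, 252) solves the equation, and by the theorem it is the least positive solution.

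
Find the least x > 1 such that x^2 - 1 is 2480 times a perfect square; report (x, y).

First expand sqrt(2480) as a continued fraction. With x_i = (sqrt(2480) + m_i)/d_i and (m_0, d_0) = (0, 1): a_0 = floor(sqrt(2480)) = 49, since 49^2 = 2401 <= 2480 < 2500 = 50^2.
Iterate m_{i+1} = d_i*a_i - m_i, d_{i+1} = (2480 - m_{i+1}^2)/d_i, a_{i+1} = floor((a_0 + m_{i+1})/d_{i+1}):
  m_1 = 1*49 - 0 = 49, d_1 = (2480 - 49^2)/1 = 79/1 = 79, a_1 = floor((49 + 49)/79) = 1.
  m_2 = 79*1 - 49 = 30, d_2 = (2480 - 30^2)/79 = 1580/79 = 20, a_2 = floor((49 + 30)/20) = 3.
  m_3 = 20*3 - 30 = 30, d_3 = (2480 - 30^2)/20 = 1580/20 = 79, a_3 = floor((49 + 30)/79) = 1.
  m_4 = 79*1 - 30 = 49, d_4 = (2480 - 49^2)/79 = 79/79 = 1, a_4 = floor((49 + 49)/1) = 98.
  m_5 = 1*98 - 49 = 49, d_5 = (2480 - 49^2)/1 = 79/1 = 79: (m_5, d_5) = (m_1, d_1) = (49, 79), so from here the quotients repeat a_1, ..., a_4; the period length is 4.
So sqrt(2480) = [49; (1, 3, 1, 98)] with period length k = 4.
k is even, so the fundamental solution of x^2 - 2480y^2 = 1 is (p_{k-1}, q_{k-1}) = (p_3, q_3); compute convergents through index 3.
Convergents (p_i = a_i*p_{i-1} + p_{i-2}, q_i = a_i*q_{i-1} + q_{i-2} with p_{-2}=0, p_{-1}=1, q_{-2}=1, q_{-1}=0):
  i=0: a_0=49, p_0 = 49*1 + 0 = 49, q_0 = 49*0 + 1 = 1.
  i=1: a_1=1, p_1 = 1*49 + 1 = 50, q_1 = 1*1 + 0 = 1.
  i=2: a_2=3, p_2 = 3*50 + 49 = 199, q_2 = 3*1 + 1 = 4.
  i=3: a_3=1, p_3 = 1*199 + 50 = 249, q_3 = 1*4 + 1 = 5.
Check: 249^2 - 2480*5^2 = 62001 - 62000 = 1, so (x, y) = (249, 5) solves the equation, and by the theorem it is the least positive solution.

(x, y) = (249, 5)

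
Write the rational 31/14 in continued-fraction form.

[2; 4, 1, 2]

Run the Euclidean algorithm on 31 and 14; the successive quotients are the partial quotients a_0, a_1, ... (each step inverts the fractional part left over by the previous one):
  31 = 2*14 + 3, so a_0 = 2.
  14 = 4*3 + 2, so a_1 = 4.
  3 = 1*2 + 1, so a_2 = 1.
  2 = 2*1 + 0, so a_3 = 2.
The remainder reaches 0 after 4 divisions, so the expansion has 4 partial quotients, read off in order.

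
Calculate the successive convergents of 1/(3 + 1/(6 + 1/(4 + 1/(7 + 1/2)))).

Using the convergent recurrence p_i = a_i*p_{i-1} + p_{i-2}, q_i = a_i*q_{i-1} + q_{i-2} with p_{-2}=0, p_{-1}=1, q_{-2}=1, q_{-1}=0:
  i=0: a_0=0, p_0 = 0*1 + 0 = 0, q_0 = 0*0 + 1 = 1.
  i=1: a_1=3, p_1 = 3*0 + 1 = 1, q_1 = 3*1 + 0 = 3.
  i=2: a_2=6, p_2 = 6*1 + 0 = 6, q_2 = 6*3 + 1 = 19.
  i=3: a_3=4, p_3 = 4*6 + 1 = 25, q_3 = 4*19 + 3 = 79.
  i=4: a_4=7, p_4 = 7*25 + 6 = 181, q_4 = 7*79 + 19 = 572.
  i=5: a_5=2, p_5 = 2*181 + 25 = 387, q_5 = 2*572 + 79 = 1223.

0/1, 1/3, 6/19, 25/79, 181/572, 387/1223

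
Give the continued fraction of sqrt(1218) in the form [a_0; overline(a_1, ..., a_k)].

Write x_i = (sqrt(1218) + m_i)/d_i with (m_0, d_0) = (0, 1). a_0 = floor(sqrt(1218)) = 34, since 34^2 = 1156 <= 1218 < 1225 = 35^2.
Iterate m_{i+1} = d_i*a_i - m_i, d_{i+1} = (1218 - m_{i+1}^2)/d_i, a_{i+1} = floor((a_0 + m_{i+1})/d_{i+1}):
  m_1 = 1*34 - 0 = 34, d_1 = (1218 - 34^2)/1 = 62/1 = 62, a_1 = floor((34 + 34)/62) = 1.
  m_2 = 62*1 - 34 = 28, d_2 = (1218 - 28^2)/62 = 434/62 = 7, a_2 = floor((34 + 28)/7) = 8.
  m_3 = 7*8 - 28 = 28, d_3 = (1218 - 28^2)/7 = 434/7 = 62, a_3 = floor((34 + 28)/62) = 1.
  m_4 = 62*1 - 28 = 34, d_4 = (1218 - 34^2)/62 = 62/62 = 1, a_4 = floor((34 + 34)/1) = 68.
  m_5 = 1*68 - 34 = 34, d_5 = (1218 - 34^2)/1 = 62/1 = 62: (m_5, d_5) = (m_1, d_1) = (34, 62), so from here the quotients repeat a_1, ..., a_4; the period length is 4.
Hence the expansion of sqrt(1218) is a_0 = 34 followed by the repeating block 1, 8, 1, 68 (period 4).

[34; overline(1, 8, 1, 68)]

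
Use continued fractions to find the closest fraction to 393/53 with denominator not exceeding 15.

89/12

Expand x = 393/53 as a continued fraction with the Euclidean algorithm:
  393 = 7*53 + 22, so a_0 = 7.
  53 = 2*22 + 9, so a_1 = 2.
  22 = 2*9 + 4, so a_2 = 2.
  9 = 2*4 + 1, so a_3 = 2.
  4 = 4*1 + 0, so a_4 = 4.
so x = [7; 2, 2, 2, 4].
Convergents (p_i = a_i*p_{i-1} + p_{i-2}, q_i = a_i*q_{i-1} + q_{i-2} with p_{-2}=0, p_{-1}=1, q_{-2}=1, q_{-1}=0), until the denominator exceeds 15:
  i=0: a_0=7, p_0 = 7*1 + 0 = 7, q_0 = 7*0 + 1 = 1.
  i=1: a_1=2, p_1 = 2*7 + 1 = 15, q_1 = 2*1 + 0 = 2.
  i=2: a_2=2, p_2 = 2*15 + 7 = 37, q_2 = 2*2 + 1 = 5.
  i=3: a_3=2, p_3 = 2*37 + 15 = 89, q_3 = 2*5 + 2 = 12.
  i=4: a_4=4, p_4 = 4*89 + 37 = 393, q_4 = 4*12 + 5 = 53.
q_4 = 53 > 15, so the last convergent with denominator <= 15 is p_3/q_3 = 89/12.
The closest fraction with denominator <= 15 is either p_3/q_3 or the intermediate fraction (k*p_3 + p_2)/(k*q_3 + q_2) with the largest k >= 1 whose denominator stays <= 15; these approach x as k grows, and every other convergent or intermediate fraction in range is farther away.
Largest k: floor((15 - q_2)/q_3) = floor((15 - 5)/12) = 0.
Since k = 0, no intermediate fraction beyond p_3/q_3 has denominator <= 15, so the convergent 89/12 is the closest (its error is |393*12 - 89*53|/(53*12) = 1/636).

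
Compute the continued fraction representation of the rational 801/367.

Run the Euclidean algorithm on 801 and 367; the successive quotients are the partial quotients a_0, a_1, ... (each step inverts the fractional part left over by the previous one):
  801 = 2*367 + 67, so a_0 = 2.
  367 = 5*67 + 32, so a_1 = 5.
  67 = 2*32 + 3, so a_2 = 2.
  32 = 10*3 + 2, so a_3 = 10.
  3 = 1*2 + 1, so a_4 = 1.
  2 = 2*1 + 0, so a_5 = 2.
The remainder reaches 0 after 6 divisions, so the expansion has 6 partial quotients, read off in order.

[2; 5, 2, 10, 1, 2]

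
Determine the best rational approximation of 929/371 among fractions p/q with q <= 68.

168/67

Expand x = 929/371 as a continued fraction with the Euclidean algorithm:
  929 = 2*371 + 187, so a_0 = 2.
  371 = 1*187 + 184, so a_1 = 1.
  187 = 1*184 + 3, so a_2 = 1.
  184 = 61*3 + 1, so a_3 = 61.
  3 = 3*1 + 0, so a_4 = 3.
so x = [2; 1, 1, 61, 3].
Convergents (p_i = a_i*p_{i-1} + p_{i-2}, q_i = a_i*q_{i-1} + q_{i-2} with p_{-2}=0, p_{-1}=1, q_{-2}=1, q_{-1}=0), until the denominator exceeds 68:
  i=0: a_0=2, p_0 = 2*1 + 0 = 2, q_0 = 2*0 + 1 = 1.
  i=1: a_1=1, p_1 = 1*2 + 1 = 3, q_1 = 1*1 + 0 = 1.
  i=2: a_2=1, p_2 = 1*3 + 2 = 5, q_2 = 1*1 + 1 = 2.
  i=3: a_3=61, p_3 = 61*5 + 3 = 308, q_3 = 61*2 + 1 = 123.
q_3 = 123 > 68, so the last convergent with denominator <= 68 is p_2/q_2 = 5/2.
The closest fraction with denominator <= 68 is either p_2/q_2 or the intermediate fraction (k*p_2 + p_1)/(k*q_2 + q_1) with the largest k >= 1 whose denominator stays <= 68; these approach x as k grows, and every other convergent or intermediate fraction in range is farther away.
Largest k: floor((68 - q_1)/q_2) = floor((68 - 1)/2) = 33.
That gives (33*5 + 3)/(33*2 + 1) = 168/67.
Compare the errors: |x - 5/2| = |929*2 - 5*371|/(371*2) = 3/742, and |x - 168/67| = |929*67 - 168*371|/(371*67) = 85/24857.
Cross-multiplying, 85*742 = 63070 < 74571 = 3*24857, so 85/24857 is smaller: the intermediate fraction 168/67 is closer to x than 5/2.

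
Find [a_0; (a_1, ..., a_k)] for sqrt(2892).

Write x_i = (sqrt(2892) + m_i)/d_i with (m_0, d_0) = (0, 1). a_0 = floor(sqrt(2892)) = 53, since 53^2 = 2809 <= 2892 < 2916 = 54^2.
Iterate m_{i+1} = d_i*a_i - m_i, d_{i+1} = (2892 - m_{i+1}^2)/d_i, a_{i+1} = floor((a_0 + m_{i+1})/d_{i+1}):
  m_1 = 1*53 - 0 = 53, d_1 = (2892 - 53^2)/1 = 83/1 = 83, a_1 = floor((53 + 53)/83) = 1.
  m_2 = 83*1 - 53 = 30, d_2 = (2892 - 30^2)/83 = 1992/83 = 24, a_2 = floor((53 + 30)/24) = 3.
  m_3 = 24*3 - 30 = 42, d_3 = (2892 - 42^2)/24 = 1128/24 = 47, a_3 = floor((53 + 42)/47) = 2.
  m_4 = 47*2 - 42 = 52, d_4 = (2892 - 52^2)/47 = 188/47 = 4, a_4 = floor((53 + 52)/4) = 26.
  m_5 = 4*26 - 52 = 52, d_5 = (2892 - 52^2)/4 = 188/4 = 47, a_5 = floor((53 + 52)/47) = 2.
  m_6 = 47*2 - 52 = 42, d_6 = (2892 - 42^2)/47 = 1128/47 = 24, a_6 = floor((53 + 42)/24) = 3.
  m_7 = 24*3 - 42 = 30, d_7 = (2892 - 30^2)/24 = 1992/24 = 83, a_7 = floor((53 + 30)/83) = 1.
  m_8 = 83*1 - 30 = 53, d_8 = (2892 - 53^2)/83 = 83/83 = 1, a_8 = floor((53 + 53)/1) = 106.
  m_9 = 1*106 - 53 = 53, d_9 = (2892 - 53^2)/1 = 83/1 = 83: (m_9, d_9) = (m_1, d_1) = (53, 83), so from here the quotients repeat a_1, ..., a_8; the period length is 8.
Hence the expansion of sqrt(2892) is a_0 = 53 followed by the repeating block 1, 3, 2, 26, 2, 3, 1, 106 (period 8).

[53; (1, 3, 2, 26, 2, 3, 1, 106)]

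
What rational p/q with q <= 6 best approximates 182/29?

25/4

Expand x = 182/29 as a continued fraction with the Euclidean algorithm:
  182 = 6*29 + 8, so a_0 = 6.
  29 = 3*8 + 5, so a_1 = 3.
  8 = 1*5 + 3, so a_2 = 1.
  5 = 1*3 + 2, so a_3 = 1.
  3 = 1*2 + 1, so a_4 = 1.
  2 = 2*1 + 0, so a_5 = 2.
so x = [6; 3, 1, 1, 1, 2].
Convergents (p_i = a_i*p_{i-1} + p_{i-2}, q_i = a_i*q_{i-1} + q_{i-2} with p_{-2}=0, p_{-1}=1, q_{-2}=1, q_{-1}=0), until the denominator exceeds 6:
  i=0: a_0=6, p_0 = 6*1 + 0 = 6, q_0 = 6*0 + 1 = 1.
  i=1: a_1=3, p_1 = 3*6 + 1 = 19, q_1 = 3*1 + 0 = 3.
  i=2: a_2=1, p_2 = 1*19 + 6 = 25, q_2 = 1*3 + 1 = 4.
  i=3: a_3=1, p_3 = 1*25 + 19 = 44, q_3 = 1*4 + 3 = 7.
q_3 = 7 > 6, so the last convergent with denominator <= 6 is p_2/q_2 = 25/4.
The closest fraction with denominator <= 6 is either p_2/q_2 or the intermediate fraction (k*p_2 + p_1)/(k*q_2 + q_1) with the largest k >= 1 whose denominator stays <= 6; these approach x as k grows, and every other convergent or intermediate fraction in range is farther away.
Largest k: floor((6 - q_1)/q_2) = floor((6 - 3)/4) = 0.
Since k = 0, no intermediate fraction beyond p_2/q_2 has denominator <= 6, so the convergent 25/4 is the closest (its error is |182*4 - 25*29|/(29*4) = 3/116).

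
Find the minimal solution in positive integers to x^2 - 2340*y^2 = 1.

First expand sqrt(2340) as a continued fraction. With x_i = (sqrt(2340) + m_i)/d_i and (m_0, d_0) = (0, 1): a_0 = floor(sqrt(2340)) = 48, since 48^2 = 2304 <= 2340 < 2401 = 49^2.
Iterate m_{i+1} = d_i*a_i - m_i, d_{i+1} = (2340 - m_{i+1}^2)/d_i, a_{i+1} = floor((a_0 + m_{i+1})/d_{i+1}):
  m_1 = 1*48 - 0 = 48, d_1 = (2340 - 48^2)/1 = 36/1 = 36, a_1 = floor((48 + 48)/36) = 2.
  m_2 = 36*2 - 48 = 24, d_2 = (2340 - 24^2)/36 = 1764/36 = 49, a_2 = floor((48 + 24)/49) = 1.
  m_3 = 49*1 - 24 = 25, d_3 = (2340 - 25^2)/49 = 1715/49 = 35, a_3 = floor((48 + 25)/35) = 2.
  m_4 = 35*2 - 25 = 45, d_4 = (2340 - 45^2)/35 = 315/35 = 9, a_4 = floor((48 + 45)/9) = 10.
  m_5 = 9*10 - 45 = 45, d_5 = (2340 - 45^2)/9 = 315/9 = 35, a_5 = floor((48 + 45)/35) = 2.
  m_6 = 35*2 - 45 = 25, d_6 = (2340 - 25^2)/35 = 1715/35 = 49, a_6 = floor((48 + 25)/49) = 1.
  m_7 = 49*1 - 25 = 24, d_7 = (2340 - 24^2)/49 = 1764/49 = 36, a_7 = floor((48 + 24)/36) = 2.
  m_8 = 36*2 - 24 = 48, d_8 = (2340 - 48^2)/36 = 36/36 = 1, a_8 = floor((48 + 48)/1) = 96.
  m_9 = 1*96 - 48 = 48, d_9 = (2340 - 48^2)/1 = 36/1 = 36: (m_9, d_9) = (m_1, d_1) = (48, 36), so from here the quotients repeat a_1, ..., a_8; the period length is 8.
So sqrt(2340) = [48; (2, 1, 2, 10, 2, 1, 2, 96)] with period length k = 8.
k is even, so the fundamental solution of x^2 - 2340y^2 = 1 is (p_{k-1}, q_{k-1}) = (p_7, q_7); compute convergents through index 7.
Convergents (p_i = a_i*p_{i-1} + p_{i-2}, q_i = a_i*q_{i-1} + q_{i-2} with p_{-2}=0, p_{-1}=1, q_{-2}=1, q_{-1}=0):
  i=0: a_0=48, p_0 = 48*1 + 0 = 48, q_0 = 48*0 + 1 = 1.
  i=1: a_1=2, p_1 = 2*48 + 1 = 97, q_1 = 2*1 + 0 = 2.
  i=2: a_2=1, p_2 = 1*97 + 48 = 145, q_2 = 1*2 + 1 = 3.
  i=3: a_3=2, p_3 = 2*145 + 97 = 387, q_3 = 2*3 + 2 = 8.
  i=4: a_4=10, p_4 = 10*387 + 145 = 4015, q_4 = 10*8 + 3 = 83.
  i=5: a_5=2, p_5 = 2*4015 + 387 = 8417, q_5 = 2*83 + 8 = 174.
  i=6: a_6=1, p_6 = 1*8417 + 4015 = 12432, q_6 = 1*174 + 83 = 257.
  i=7: a_7=2, p_7 = 2*12432 + 8417 = 33281, q_7 = 2*257 + 174 = 688.
Check: 33281^2 - 2340*688^2 = 1107624961 - 1107624960 = 1, so (x, y) = (33281, 688) solves the equation, and by the theorem it is the least positive solution.

(x, y) = (33281, 688)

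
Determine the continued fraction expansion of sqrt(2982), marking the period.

Write x_i = (sqrt(2982) + m_i)/d_i with (m_0, d_0) = (0, 1). a_0 = floor(sqrt(2982)) = 54, since 54^2 = 2916 <= 2982 < 3025 = 55^2.
Iterate m_{i+1} = d_i*a_i - m_i, d_{i+1} = (2982 - m_{i+1}^2)/d_i, a_{i+1} = floor((a_0 + m_{i+1})/d_{i+1}):
  m_1 = 1*54 - 0 = 54, d_1 = (2982 - 54^2)/1 = 66/1 = 66, a_1 = floor((54 + 54)/66) = 1.
  m_2 = 66*1 - 54 = 12, d_2 = (2982 - 12^2)/66 = 2838/66 = 43, a_2 = floor((54 + 12)/43) = 1.
  m_3 = 43*1 - 12 = 31, d_3 = (2982 - 31^2)/43 = 2021/43 = 47, a_3 = floor((54 + 31)/47) = 1.
  m_4 = 47*1 - 31 = 16, d_4 = (2982 - 16^2)/47 = 2726/47 = 58, a_4 = floor((54 + 16)/58) = 1.
  m_5 = 58*1 - 16 = 42, d_5 = (2982 - 42^2)/58 = 1218/58 = 21, a_5 = floor((54 + 42)/21) = 4.
  m_6 = 21*4 - 42 = 42, d_6 = (2982 - 42^2)/21 = 1218/21 = 58, a_6 = floor((54 + 42)/58) = 1.
  m_7 = 58*1 - 42 = 16, d_7 = (2982 - 16^2)/58 = 2726/58 = 47, a_7 = floor((54 + 16)/47) = 1.
  m_8 = 47*1 - 16 = 31, d_8 = (2982 - 31^2)/47 = 2021/47 = 43, a_8 = floor((54 + 31)/43) = 1.
  m_9 = 43*1 - 31 = 12, d_9 = (2982 - 12^2)/43 = 2838/43 = 66, a_9 = floor((54 + 12)/66) = 1.
  m_10 = 66*1 - 12 = 54, d_10 = (2982 - 54^2)/66 = 66/66 = 1, a_10 = floor((54 + 54)/1) = 108.
  m_11 = 1*108 - 54 = 54, d_11 = (2982 - 54^2)/1 = 66/1 = 66: (m_11, d_11) = (m_1, d_1) = (54, 66), so from here the quotients repeat a_1, ..., a_10; the period length is 10.
Hence the expansion of sqrt(2982) is a_0 = 54 followed by the repeating block 1, 1, 1, 1, 4, 1, 1, 1, 1, 108 (period 10).

[54; (1, 1, 1, 1, 4, 1, 1, 1, 1, 108)]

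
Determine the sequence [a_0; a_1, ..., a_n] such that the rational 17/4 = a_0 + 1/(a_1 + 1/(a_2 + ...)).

Run the Euclidean algorithm on 17 and 4; the successive quotients are the partial quotients a_0, a_1, ... (each step inverts the fractional part left over by the previous one):
  17 = 4*4 + 1, so a_0 = 4.
  4 = 4*1 + 0, so a_1 = 4.
The remainder reaches 0 after 2 divisions, so the expansion has 2 partial quotients, read off in order.

[4; 4]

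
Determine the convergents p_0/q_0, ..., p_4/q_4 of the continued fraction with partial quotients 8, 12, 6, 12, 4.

Using the convergent recurrence p_i = a_i*p_{i-1} + p_{i-2}, q_i = a_i*q_{i-1} + q_{i-2} with p_{-2}=0, p_{-1}=1, q_{-2}=1, q_{-1}=0:
  i=0: a_0=8, p_0 = 8*1 + 0 = 8, q_0 = 8*0 + 1 = 1.
  i=1: a_1=12, p_1 = 12*8 + 1 = 97, q_1 = 12*1 + 0 = 12.
  i=2: a_2=6, p_2 = 6*97 + 8 = 590, q_2 = 6*12 + 1 = 73.
  i=3: a_3=12, p_3 = 12*590 + 97 = 7177, q_3 = 12*73 + 12 = 888.
  i=4: a_4=4, p_4 = 4*7177 + 590 = 29298, q_4 = 4*888 + 73 = 3625.

8/1, 97/12, 590/73, 7177/888, 29298/3625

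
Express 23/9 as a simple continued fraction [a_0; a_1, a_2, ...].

Run the Euclidean algorithm on 23 and 9; the successive quotients are the partial quotients a_0, a_1, ... (each step inverts the fractional part left over by the previous one):
  23 = 2*9 + 5, so a_0 = 2.
  9 = 1*5 + 4, so a_1 = 1.
  5 = 1*4 + 1, so a_2 = 1.
  4 = 4*1 + 0, so a_3 = 4.
The remainder reaches 0 after 4 divisions, so the expansion has 4 partial quotients, read off in order.

[2; 1, 1, 4]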